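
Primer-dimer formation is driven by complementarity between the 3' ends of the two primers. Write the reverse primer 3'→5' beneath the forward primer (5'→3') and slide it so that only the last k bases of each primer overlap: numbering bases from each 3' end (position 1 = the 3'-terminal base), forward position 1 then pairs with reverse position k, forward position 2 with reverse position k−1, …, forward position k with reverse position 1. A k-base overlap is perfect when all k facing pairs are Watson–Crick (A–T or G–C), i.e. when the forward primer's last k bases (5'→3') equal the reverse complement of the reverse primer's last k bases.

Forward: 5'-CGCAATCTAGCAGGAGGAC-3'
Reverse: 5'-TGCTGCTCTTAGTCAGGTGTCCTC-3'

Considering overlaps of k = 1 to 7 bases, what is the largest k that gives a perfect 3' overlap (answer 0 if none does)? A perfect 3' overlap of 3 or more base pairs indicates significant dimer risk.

Longest perfect overlap: 6 complementary base pairs; significant dimer risk (threshold 3).

Last 7 bases (5'→3') — forward …GGAGGAC, reverse …TGTCCTC.
Reverse complement of the reverse primer's last 7 bases: GAGGACA; its first k bases are the reverse complement of the reverse primer's last k bases, so a perfect k-base overlap needs the forward primer's last k bases to equal them.
Comparing (forward last k vs required): k=1: C vs G ✗; k=2: AC vs GA ✗; k=3: GAC vs GAG ✗; k=4: GGAC vs GAGG ✗; k=5: AGGAC vs GAGGA ✗; k=6: GAGGAC vs GAGGAC ✓; k=7: GGAGGAC vs GAGGACA ✗.
Only k = 6 is perfect, so the longest perfect 3' overlap is 6.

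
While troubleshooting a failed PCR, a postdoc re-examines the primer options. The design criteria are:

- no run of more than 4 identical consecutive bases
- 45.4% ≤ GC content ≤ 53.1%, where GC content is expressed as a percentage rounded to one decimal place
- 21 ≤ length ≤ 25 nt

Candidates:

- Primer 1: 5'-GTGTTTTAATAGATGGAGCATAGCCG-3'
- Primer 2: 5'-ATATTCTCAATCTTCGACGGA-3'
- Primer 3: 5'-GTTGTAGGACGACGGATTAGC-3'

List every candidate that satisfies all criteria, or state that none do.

Primer 3 only.

Primer 1 (26 nt, A=7 T=8 G=8 C=3): longest run = 4 ✓; GC 11/26 = 42.3%, outside 45.4–53.1% ✗; length 26, outside 21–25 ✗ — fails.
Primer 2 (21 nt, A=6 T=7 G=3 C=5): longest run = 2 ✓; GC 8/21 = 38.1%, outside 45.4–53.1% ✗; length 21 ✓ — fails.
Primer 3 (21 nt, A=5 T=5 G=8 C=3): longest run = 2 ✓; GC 11/21 = 52.4% ✓; length 21 ✓ — passes.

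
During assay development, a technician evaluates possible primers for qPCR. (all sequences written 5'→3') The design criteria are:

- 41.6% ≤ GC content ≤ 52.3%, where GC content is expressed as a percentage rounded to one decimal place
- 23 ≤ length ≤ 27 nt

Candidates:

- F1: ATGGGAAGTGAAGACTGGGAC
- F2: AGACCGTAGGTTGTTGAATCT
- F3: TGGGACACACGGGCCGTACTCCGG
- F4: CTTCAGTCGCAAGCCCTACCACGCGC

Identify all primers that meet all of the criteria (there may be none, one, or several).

None of the candidates satisfy all criteria.

F1 (21 nt, A=7 T=3 G=9 C=2): GC 11/21 = 52.4%, outside 41.6–52.3% ✗; length 21, outside 23–27 ✗ — fails.
F2 (21 nt, A=5 T=7 G=6 C=3): GC 9/21 = 42.9% ✓; length 21, outside 23–27 ✗ — fails.
F3 (24 nt, A=4 T=3 G=9 C=8): GC 17/24 = 70.8%, outside 41.6–52.3% ✗; length 24 ✓ — fails.
F4 (26 nt, A=5 T=4 G=5 C=12): GC 17/26 = 65.4%, outside 41.6–52.3% ✗; length 26 ✓ — fails.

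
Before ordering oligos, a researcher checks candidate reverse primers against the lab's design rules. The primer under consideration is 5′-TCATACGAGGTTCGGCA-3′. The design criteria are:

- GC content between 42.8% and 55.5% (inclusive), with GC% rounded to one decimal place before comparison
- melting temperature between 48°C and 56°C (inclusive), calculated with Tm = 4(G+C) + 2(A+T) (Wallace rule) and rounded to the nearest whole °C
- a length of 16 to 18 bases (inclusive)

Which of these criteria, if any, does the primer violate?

Meets all criteria.

Base counts: A=4, T=4, G=5, C=4 (length 17).
GC content: GC 9/17 = 52.9% ✓
Tm: Tm = 2·8 + 4·9 = 52°C ✓
length: length 17 ✓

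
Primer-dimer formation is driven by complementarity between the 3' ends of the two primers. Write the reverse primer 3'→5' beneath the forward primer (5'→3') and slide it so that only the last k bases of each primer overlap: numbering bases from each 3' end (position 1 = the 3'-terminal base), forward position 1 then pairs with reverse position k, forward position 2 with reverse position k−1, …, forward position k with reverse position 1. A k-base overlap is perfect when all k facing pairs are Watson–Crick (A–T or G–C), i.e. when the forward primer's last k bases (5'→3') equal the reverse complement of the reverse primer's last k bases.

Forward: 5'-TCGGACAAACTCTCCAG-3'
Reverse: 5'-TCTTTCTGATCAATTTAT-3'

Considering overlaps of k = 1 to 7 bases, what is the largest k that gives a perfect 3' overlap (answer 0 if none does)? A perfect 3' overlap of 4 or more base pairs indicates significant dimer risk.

Longest perfect overlap: 0 complementary base pairs; below the dimer-risk threshold (threshold 4).

Last 7 bases (5'→3') — forward …TCTCCAG, reverse …AATTTAT.
Reverse complement of the reverse primer's last 7 bases: ATAAATT; its first k bases are the reverse complement of the reverse primer's last k bases, so a perfect k-base overlap needs the forward primer's last k bases to equal them.
Comparing (forward last k vs required): k=1: G vs A ✗; k=2: AG vs AT ✗; k=3: CAG vs ATA ✗; k=4: CCAG vs ATAA ✗; k=5: TCCAG vs ATAAA ✗; k=6: CTCCAG vs ATAAAT ✗; k=7: TCTCCAG vs ATAAATT ✗.
No overlap length from 1 to 7 is perfect, so the longest perfect 3' overlap is 0.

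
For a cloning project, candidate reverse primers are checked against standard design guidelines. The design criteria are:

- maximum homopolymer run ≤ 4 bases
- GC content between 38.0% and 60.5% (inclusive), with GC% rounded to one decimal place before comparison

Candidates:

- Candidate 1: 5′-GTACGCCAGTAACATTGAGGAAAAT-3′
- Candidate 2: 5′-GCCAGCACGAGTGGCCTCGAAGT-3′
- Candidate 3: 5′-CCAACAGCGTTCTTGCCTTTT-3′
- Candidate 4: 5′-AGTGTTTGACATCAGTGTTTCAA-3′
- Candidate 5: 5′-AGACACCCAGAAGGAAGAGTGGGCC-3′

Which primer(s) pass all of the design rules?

Candidate 1 (25 nt, A=10 T=5 G=6 C=4): longest run = 4 ✓; GC 10/25 = 40.0% ✓ — passes.
Candidate 2 (23 nt, A=5 T=3 G=8 C=7): longest run = 2 ✓; GC 15/23 = 65.2%, outside 38.0–60.5% ✗ — fails.
Candidate 3 (21 nt, A=3 T=8 G=3 C=7): longest run = 4 ✓; GC 10/21 = 47.6% ✓ — passes.
Candidate 4 (23 nt, A=6 T=9 G=5 C=3): longest run = 3 ✓; GC 8/23 = 34.8%, outside 38.0–60.5% ✗ — fails.
Candidate 5 (25 nt, A=9 T=1 G=9 C=6): longest run = 3 ✓; GC 15/25 = 60.0% ✓ — passes.

Candidate 1, Candidate 3 and Candidate 5.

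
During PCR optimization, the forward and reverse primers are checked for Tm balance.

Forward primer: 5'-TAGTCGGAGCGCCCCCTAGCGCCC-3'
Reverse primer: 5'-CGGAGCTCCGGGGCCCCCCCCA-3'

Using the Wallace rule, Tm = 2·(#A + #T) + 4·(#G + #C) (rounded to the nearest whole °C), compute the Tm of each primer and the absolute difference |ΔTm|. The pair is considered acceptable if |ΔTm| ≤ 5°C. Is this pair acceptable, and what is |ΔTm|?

Forward: A=3 T=3 G=7 C=11 → Tm = 2·6 + 4·18 = 84°C.
Reverse: A=2 T=1 G=7 C=12 → Tm = 2·3 + 4·19 = 82°C.
|ΔTm| = |84 − 82| = 2°C, ≤ 5°C.

|ΔTm| = 2°C; the pair is acceptable.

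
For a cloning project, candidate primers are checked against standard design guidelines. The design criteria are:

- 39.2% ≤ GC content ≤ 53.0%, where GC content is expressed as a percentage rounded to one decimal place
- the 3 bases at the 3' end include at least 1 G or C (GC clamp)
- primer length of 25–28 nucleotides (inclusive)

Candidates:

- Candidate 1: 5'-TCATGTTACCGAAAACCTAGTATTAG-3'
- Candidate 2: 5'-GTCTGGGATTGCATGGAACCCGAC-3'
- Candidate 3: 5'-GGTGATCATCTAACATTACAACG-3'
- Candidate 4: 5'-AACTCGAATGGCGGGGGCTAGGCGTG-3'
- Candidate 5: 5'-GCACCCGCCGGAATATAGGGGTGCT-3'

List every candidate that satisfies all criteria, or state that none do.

None of the candidates satisfy all criteria.

Candidate 1 (26 nt, A=9 T=8 G=4 C=5): GC 9/26 = 34.6%, outside 39.2–53.0% ✗; 3' end TAG has 1 G/C ✓; length 26 ✓ — fails.
Candidate 2 (24 nt, A=5 T=5 G=8 C=6): GC 14/24 = 58.3%, outside 39.2–53.0% ✗; 3' end GAC has 2 G/C ✓; length 24, outside 25–28 ✗ — fails.
Candidate 3 (23 nt, A=8 T=6 G=4 C=5): GC 9/23 = 39.1%, outside 39.2–53.0% ✗; 3' end ACG has 2 G/C ✓; length 23, outside 25–28 ✗ — fails.
Candidate 4 (26 nt, A=5 T=4 G=12 C=5): GC 17/26 = 65.4%, outside 39.2–53.0% ✗; 3' end GTG has 2 G/C ✓; length 26 ✓ — fails.
Candidate 5 (25 nt, A=5 T=4 G=9 C=7): GC 16/25 = 64.0%, outside 39.2–53.0% ✗; 3' end GCT has 2 G/C ✓; length 25 ✓ — fails.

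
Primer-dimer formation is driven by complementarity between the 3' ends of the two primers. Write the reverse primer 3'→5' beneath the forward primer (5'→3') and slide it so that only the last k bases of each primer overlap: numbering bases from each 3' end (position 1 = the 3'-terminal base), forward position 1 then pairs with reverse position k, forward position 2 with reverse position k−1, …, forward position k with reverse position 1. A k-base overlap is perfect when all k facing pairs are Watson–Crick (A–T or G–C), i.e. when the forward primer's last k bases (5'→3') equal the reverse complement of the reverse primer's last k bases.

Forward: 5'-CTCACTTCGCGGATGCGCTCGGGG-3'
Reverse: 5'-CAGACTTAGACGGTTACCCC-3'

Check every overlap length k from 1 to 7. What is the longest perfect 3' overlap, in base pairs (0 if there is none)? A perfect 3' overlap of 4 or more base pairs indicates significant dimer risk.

Longest perfect overlap: 4 complementary base pairs; significant dimer risk (threshold 4).

Last 7 bases (5'→3') — forward …CTCGGGG, reverse …TTACCCC.
Reverse complement of the reverse primer's last 7 bases: GGGGTAA; its first k bases are the reverse complement of the reverse primer's last k bases, so a perfect k-base overlap needs the forward primer's last k bases to equal them.
Comparing (forward last k vs required): k=1: G vs G ✓; k=2: GG vs GG ✓; k=3: GGG vs GGG ✓; k=4: GGGG vs GGGG ✓; k=5: CGGGG vs GGGGT ✗; k=6: TCGGGG vs GGGGTA ✗; k=7: CTCGGGG vs GGGGTAA ✗.
Perfect overlaps at k = 1, 2, 3, 4; the largest is 4.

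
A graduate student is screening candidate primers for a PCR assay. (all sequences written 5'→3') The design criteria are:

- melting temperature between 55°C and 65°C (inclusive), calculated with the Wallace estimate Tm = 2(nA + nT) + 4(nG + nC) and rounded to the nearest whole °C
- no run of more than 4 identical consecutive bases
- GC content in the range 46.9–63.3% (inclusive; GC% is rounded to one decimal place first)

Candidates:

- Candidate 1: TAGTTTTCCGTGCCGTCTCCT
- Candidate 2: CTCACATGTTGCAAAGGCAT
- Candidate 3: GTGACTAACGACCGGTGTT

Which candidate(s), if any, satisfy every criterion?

Candidate 1 and Candidate 3.

Candidate 1 (21 nt, A=1 T=9 G=4 C=7): Tm = 2·10 + 4·11 = 64°C ✓; longest run = 4 ✓; GC 11/21 = 52.4% ✓ — passes.
Candidate 2 (20 nt, A=6 T=5 G=4 C=5): Tm = 2·11 + 4·9 = 58°C ✓; longest run = 3 ✓; GC 9/20 = 45.0%, outside 46.9–63.3% ✗ — fails.
Candidate 3 (19 nt, A=4 T=5 G=6 C=4): Tm = 2·9 + 4·10 = 58°C ✓; longest run = 2 ✓; GC 10/19 = 52.6% ✓ — passes.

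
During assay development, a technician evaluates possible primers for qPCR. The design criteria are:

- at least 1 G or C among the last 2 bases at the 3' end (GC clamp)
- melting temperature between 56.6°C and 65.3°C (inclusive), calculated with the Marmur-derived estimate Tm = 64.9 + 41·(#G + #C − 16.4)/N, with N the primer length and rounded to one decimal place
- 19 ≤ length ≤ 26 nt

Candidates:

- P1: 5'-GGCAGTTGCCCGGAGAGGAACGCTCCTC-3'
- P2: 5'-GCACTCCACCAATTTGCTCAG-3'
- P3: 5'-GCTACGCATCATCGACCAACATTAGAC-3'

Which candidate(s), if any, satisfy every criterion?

None of the candidates satisfy all criteria.

P1 (28 nt, A=5 T=4 G=10 C=9): 3' end TC has 1 G/C ✓; Tm = 64.9 + 41·(19 − 16.4)/28 = 68.7°C, outside 56.6–65.3°C ✗; length 28, outside 19–26 ✗ — fails.
P2 (21 nt, A=5 T=5 G=3 C=8): 3' end AG has 1 G/C ✓; Tm = 64.9 + 41·(11 − 16.4)/21 = 54.4°C, outside 56.6–65.3°C ✗; length 21 ✓ — fails.
P3 (27 nt, A=9 T=5 G=4 C=9): 3' end AC has 1 G/C ✓; Tm = 64.9 + 41·(13 − 16.4)/27 = 59.7°C ✓; length 27, outside 19–26 ✗ — fails.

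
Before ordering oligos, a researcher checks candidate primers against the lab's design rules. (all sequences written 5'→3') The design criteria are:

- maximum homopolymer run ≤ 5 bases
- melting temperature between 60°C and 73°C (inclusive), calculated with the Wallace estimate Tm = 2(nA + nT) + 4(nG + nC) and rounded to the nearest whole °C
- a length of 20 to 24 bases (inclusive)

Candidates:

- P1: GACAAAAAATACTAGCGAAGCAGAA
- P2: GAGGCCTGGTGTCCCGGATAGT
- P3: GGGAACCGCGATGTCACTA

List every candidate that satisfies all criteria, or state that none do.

P1 (25 nt, A=14 T=2 G=5 C=4): longest run = 6, exceeds 5 ✗; Tm = 2·16 + 4·9 = 68°C ✓; length 25, outside 20–24 ✗ — fails.
P2 (22 nt, A=3 T=5 G=9 C=5): longest run = 3 ✓; Tm = 2·8 + 4·14 = 72°C ✓; length 22 ✓ — passes.
P3 (19 nt, A=5 T=3 G=6 C=5): longest run = 3 ✓; Tm = 2·8 + 4·11 = 60°C ✓; length 19, outside 20–24 ✗ — fails.

P2 only.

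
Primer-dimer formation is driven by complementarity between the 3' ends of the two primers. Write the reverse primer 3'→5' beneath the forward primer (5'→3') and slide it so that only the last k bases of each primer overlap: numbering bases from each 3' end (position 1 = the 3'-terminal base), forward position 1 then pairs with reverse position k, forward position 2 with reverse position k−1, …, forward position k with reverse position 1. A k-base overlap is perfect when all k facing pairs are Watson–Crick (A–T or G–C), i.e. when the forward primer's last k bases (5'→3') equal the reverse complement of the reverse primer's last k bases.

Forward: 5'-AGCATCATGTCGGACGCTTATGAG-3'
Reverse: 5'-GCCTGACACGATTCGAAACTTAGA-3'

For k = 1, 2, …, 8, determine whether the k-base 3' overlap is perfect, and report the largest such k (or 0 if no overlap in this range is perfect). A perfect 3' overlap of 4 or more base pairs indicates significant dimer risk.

Longest perfect overlap: 0 complementary base pairs; below the dimer-risk threshold (threshold 4).

Last 8 bases (5'→3') — forward …CTTATGAG, reverse …AACTTAGA.
Reverse complement of the reverse primer's last 8 bases: TCTAAGTT; its first k bases are the reverse complement of the reverse primer's last k bases, so a perfect k-base overlap needs the forward primer's last k bases to equal them.
Comparing (forward last k vs required): k=1: G vs T ✗; k=2: AG vs TC ✗; k=3: GAG vs TCT ✗; k=4: TGAG vs TCTA ✗; k=5: ATGAG vs TCTAA ✗; k=6: TATGAG vs TCTAAG ✗; k=7: TTATGAG vs TCTAAGT ✗; k=8: CTTATGAG vs TCTAAGTT ✗.
No overlap length from 1 to 8 is perfect, so the longest perfect 3' overlap is 0.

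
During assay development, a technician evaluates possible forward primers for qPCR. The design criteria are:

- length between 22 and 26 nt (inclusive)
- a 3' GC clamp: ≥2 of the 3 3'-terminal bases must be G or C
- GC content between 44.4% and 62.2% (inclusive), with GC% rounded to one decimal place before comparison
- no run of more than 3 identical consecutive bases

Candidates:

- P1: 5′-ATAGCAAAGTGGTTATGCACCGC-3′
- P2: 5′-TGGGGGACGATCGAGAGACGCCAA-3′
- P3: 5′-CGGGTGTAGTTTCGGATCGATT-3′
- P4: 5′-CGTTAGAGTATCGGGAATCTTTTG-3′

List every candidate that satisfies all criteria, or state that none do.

P1 only.

P1 (23 nt, A=7 T=5 G=6 C=5): length 23 ✓; 3' end CGC has 3 G/C ✓; GC 11/23 = 47.8% ✓; longest run = 3 ✓ — passes.
P2 (24 nt, A=7 T=2 G=10 C=5): length 24 ✓; 3' end CAA has 1 G/C, need ≥2 ✗; GC 15/24 = 62.5%, outside 44.4–62.2% ✗; longest run = 5, exceeds 3 ✗ — fails.
P3 (22 nt, A=3 T=8 G=8 C=3): length 22 ✓; 3' end ATT has 0 G/C, need ≥2 ✗; GC 11/22 = 50.0% ✓; longest run = 3 ✓ — fails.
P4 (24 nt, A=5 T=9 G=7 C=3): length 24 ✓; 3' end TTG has 1 G/C, need ≥2 ✗; GC 10/24 = 41.7%, outside 44.4–62.2% ✗; longest run = 4, exceeds 3 ✗ — fails.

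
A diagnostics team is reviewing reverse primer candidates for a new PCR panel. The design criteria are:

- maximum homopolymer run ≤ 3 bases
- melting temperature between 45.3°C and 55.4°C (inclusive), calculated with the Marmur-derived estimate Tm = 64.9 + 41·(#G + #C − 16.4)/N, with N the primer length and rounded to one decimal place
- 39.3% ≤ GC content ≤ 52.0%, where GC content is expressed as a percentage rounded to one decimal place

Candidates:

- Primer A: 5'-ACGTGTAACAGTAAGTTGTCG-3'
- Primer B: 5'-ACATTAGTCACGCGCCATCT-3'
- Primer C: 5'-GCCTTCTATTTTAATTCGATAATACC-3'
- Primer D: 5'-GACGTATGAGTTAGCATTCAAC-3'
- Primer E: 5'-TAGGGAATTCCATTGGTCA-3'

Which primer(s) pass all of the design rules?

Primer A (21 nt, A=6 T=6 G=6 C=3): longest run = 2 ✓; Tm = 64.9 + 41·(9 − 16.4)/21 = 50.5°C ✓; GC 9/21 = 42.9% ✓ — passes.
Primer B (20 nt, A=5 T=5 G=3 C=7): longest run = 2 ✓; Tm = 64.9 + 41·(10 − 16.4)/20 = 51.8°C ✓; GC 10/20 = 50.0% ✓ — passes.
Primer C (26 nt, A=7 T=11 G=2 C=6): longest run = 4, exceeds 3 ✗; Tm = 64.9 + 41·(8 − 16.4)/26 = 51.7°C ✓; GC 8/26 = 30.8%, outside 39.3–52.0% ✗ — fails.
Primer D (22 nt, A=7 T=6 G=5 C=4): longest run = 2 ✓; Tm = 64.9 + 41·(9 − 16.4)/22 = 51.1°C ✓; GC 9/22 = 40.9% ✓ — passes.
Primer E (19 nt, A=5 T=6 G=5 C=3): longest run = 3 ✓; Tm = 64.9 + 41·(8 − 16.4)/19 = 46.8°C ✓; GC 8/19 = 42.1% ✓ — passes.

Primer A, Primer B, Primer D and Primer E.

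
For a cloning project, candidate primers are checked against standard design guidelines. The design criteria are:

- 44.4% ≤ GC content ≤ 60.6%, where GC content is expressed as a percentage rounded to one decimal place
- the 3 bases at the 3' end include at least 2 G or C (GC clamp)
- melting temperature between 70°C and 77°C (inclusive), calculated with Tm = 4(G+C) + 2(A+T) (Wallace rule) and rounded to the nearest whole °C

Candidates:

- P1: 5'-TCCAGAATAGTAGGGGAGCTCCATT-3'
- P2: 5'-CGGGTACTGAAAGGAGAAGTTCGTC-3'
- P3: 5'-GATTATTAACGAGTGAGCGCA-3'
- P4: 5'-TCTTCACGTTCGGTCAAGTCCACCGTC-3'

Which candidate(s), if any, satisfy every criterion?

P2 only.

P1 (25 nt, A=7 T=6 G=7 C=5): GC 12/25 = 48.0% ✓; 3' end ATT has 0 G/C, need ≥2 ✗; Tm = 2·13 + 4·12 = 74°C ✓ — fails.
P2 (25 nt, A=7 T=5 G=9 C=4): GC 13/25 = 52.0% ✓; 3' end GTC has 2 G/C ✓; Tm = 2·12 + 4·13 = 76°C ✓ — passes.
P3 (21 nt, A=7 T=5 G=6 C=3): GC 9/21 = 42.9%, outside 44.4–60.6% ✗; 3' end GCA has 2 G/C ✓; Tm = 2·12 + 4·9 = 60°C, outside 70–77°C ✗ — fails.
P4 (27 nt, A=4 T=8 G=5 C=10): GC 15/27 = 55.6% ✓; 3' end GTC has 2 G/C ✓; Tm = 2·12 + 4·15 = 84°C, outside 70–77°C ✗ — fails.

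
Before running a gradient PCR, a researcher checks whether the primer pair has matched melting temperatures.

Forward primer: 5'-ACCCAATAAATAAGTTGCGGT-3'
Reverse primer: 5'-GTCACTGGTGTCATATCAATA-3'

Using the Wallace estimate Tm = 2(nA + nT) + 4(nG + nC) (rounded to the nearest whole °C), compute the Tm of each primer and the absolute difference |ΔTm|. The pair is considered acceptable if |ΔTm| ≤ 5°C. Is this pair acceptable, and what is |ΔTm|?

Forward: A=8 T=5 G=4 C=4 → Tm = 2·13 + 4·8 = 58°C.
Reverse: A=6 T=7 G=4 C=4 → Tm = 2·13 + 4·8 = 58°C.
|ΔTm| = |58 − 58| = 0°C, ≤ 5°C.

|ΔTm| = 0°C; the pair is acceptable.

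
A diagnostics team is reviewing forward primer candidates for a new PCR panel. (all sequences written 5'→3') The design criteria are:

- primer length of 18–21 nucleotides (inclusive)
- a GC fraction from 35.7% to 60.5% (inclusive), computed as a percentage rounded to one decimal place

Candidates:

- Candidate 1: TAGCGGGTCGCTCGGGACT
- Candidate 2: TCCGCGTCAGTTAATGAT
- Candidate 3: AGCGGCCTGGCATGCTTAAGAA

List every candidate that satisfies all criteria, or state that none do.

Candidate 2 only.

Candidate 1 (19 nt, A=2 T=4 G=8 C=5): length 19 ✓; GC 13/19 = 68.4%, outside 35.7–60.5% ✗ — fails.
Candidate 2 (18 nt, A=4 T=6 G=4 C=4): length 18 ✓; GC 8/18 = 44.4% ✓ — passes.
Candidate 3 (22 nt, A=6 T=4 G=7 C=5): length 22, outside 18–21 ✗; GC 12/22 = 54.5% ✓ — fails.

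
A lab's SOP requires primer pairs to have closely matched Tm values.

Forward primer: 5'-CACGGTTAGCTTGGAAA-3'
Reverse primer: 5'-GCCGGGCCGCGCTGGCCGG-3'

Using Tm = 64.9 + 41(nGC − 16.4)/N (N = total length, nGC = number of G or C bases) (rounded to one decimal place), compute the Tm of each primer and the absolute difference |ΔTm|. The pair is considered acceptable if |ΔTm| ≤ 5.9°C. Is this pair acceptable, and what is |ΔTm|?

|ΔTm| = 23.8°C; the pair is not acceptable.

Forward: G+C = 8, N = 17 → Tm = 64.9 + 41·(8 − 16.4)/17 = 44.6°C.
Reverse: G+C = 18, N = 19 → Tm = 64.9 + 41·(18 − 16.4)/19 = 68.4°C.
|ΔTm| = |44.6 − 68.4| = 23.8°C, > 5.9°C.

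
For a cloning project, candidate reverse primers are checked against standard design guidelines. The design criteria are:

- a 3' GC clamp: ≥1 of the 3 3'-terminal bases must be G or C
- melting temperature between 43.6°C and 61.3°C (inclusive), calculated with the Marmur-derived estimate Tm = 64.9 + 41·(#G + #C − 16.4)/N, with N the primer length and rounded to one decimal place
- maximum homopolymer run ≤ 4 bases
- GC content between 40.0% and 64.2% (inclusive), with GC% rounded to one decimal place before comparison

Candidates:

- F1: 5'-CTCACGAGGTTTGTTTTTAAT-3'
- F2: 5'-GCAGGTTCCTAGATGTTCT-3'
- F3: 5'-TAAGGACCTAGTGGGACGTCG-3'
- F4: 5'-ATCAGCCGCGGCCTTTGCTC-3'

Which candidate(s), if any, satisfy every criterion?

F2 and F3.

F1 (21 nt, A=4 T=10 G=4 C=3): 3' end AAT has 0 G/C, need ≥1 ✗; Tm = 64.9 + 41·(7 − 16.4)/21 = 46.5°C ✓; longest run = 5, exceeds 4 ✗; GC 7/21 = 33.3%, outside 40.0–64.2% ✗ — fails.
F2 (19 nt, A=3 T=7 G=5 C=4): 3' end TCT has 1 G/C ✓; Tm = 64.9 + 41·(9 − 16.4)/19 = 48.9°C ✓; longest run = 2 ✓; GC 9/19 = 47.4% ✓ — passes.
F3 (21 nt, A=5 T=4 G=8 C=4): 3' end TCG has 2 G/C ✓; Tm = 64.9 + 41·(12 − 16.4)/21 = 56.3°C ✓; longest run = 3 ✓; GC 12/21 = 57.1% ✓ — passes.
F4 (20 nt, A=2 T=5 G=5 C=8): 3' end CTC has 2 G/C ✓; Tm = 64.9 + 41·(13 − 16.4)/20 = 57.9°C ✓; longest run = 3 ✓; GC 13/20 = 65.0%, outside 40.0–64.2% ✗ — fails.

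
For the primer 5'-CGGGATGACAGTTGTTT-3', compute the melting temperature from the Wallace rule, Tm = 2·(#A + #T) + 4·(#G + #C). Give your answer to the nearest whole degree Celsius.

Base counts: A=3, T=6, G=6, C=2 (length 17).
Tm = 2·(3+6) + 4·(6+2) = 2·9 + 4·8 = 18 + 32 = 50°C.

50°C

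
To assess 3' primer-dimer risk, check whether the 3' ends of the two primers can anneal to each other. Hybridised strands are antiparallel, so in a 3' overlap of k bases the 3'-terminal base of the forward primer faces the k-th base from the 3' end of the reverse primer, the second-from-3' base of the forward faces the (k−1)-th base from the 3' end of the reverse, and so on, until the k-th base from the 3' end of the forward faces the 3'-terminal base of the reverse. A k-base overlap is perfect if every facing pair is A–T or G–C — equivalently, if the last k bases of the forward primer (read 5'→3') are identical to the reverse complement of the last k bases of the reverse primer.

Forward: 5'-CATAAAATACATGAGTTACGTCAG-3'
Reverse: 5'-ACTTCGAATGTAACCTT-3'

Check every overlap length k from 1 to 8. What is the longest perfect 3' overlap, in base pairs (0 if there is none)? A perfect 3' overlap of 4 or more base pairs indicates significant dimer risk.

Longest perfect overlap: 0 complementary base pairs; below the dimer-risk threshold (threshold 4).

Last 8 bases (5'→3') — forward …TACGTCAG, reverse …GTAACCTT.
Reverse complement of the reverse primer's last 8 bases: AAGGTTAC; its first k bases are the reverse complement of the reverse primer's last k bases, so a perfect k-base overlap needs the forward primer's last k bases to equal them.
Comparing (forward last k vs required): k=1: G vs A ✗; k=2: AG vs AA ✗; k=3: CAG vs AAG ✗; k=4: TCAG vs AAGG ✗; k=5: GTCAG vs AAGGT ✗; k=6: CGTCAG vs AAGGTT ✗; k=7: ACGTCAG vs AAGGTTA ✗; k=8: TACGTCAG vs AAGGTTAC ✗.
No overlap length from 1 to 8 is perfect, so the longest perfect 3' overlap is 0.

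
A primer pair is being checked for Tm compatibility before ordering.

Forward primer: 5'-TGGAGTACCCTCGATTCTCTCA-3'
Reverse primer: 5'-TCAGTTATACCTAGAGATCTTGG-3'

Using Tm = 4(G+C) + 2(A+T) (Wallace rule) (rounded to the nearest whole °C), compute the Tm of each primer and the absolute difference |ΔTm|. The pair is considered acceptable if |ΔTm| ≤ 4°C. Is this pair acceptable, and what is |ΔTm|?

|ΔTm| = 2°C; the pair is acceptable.

Forward: A=4 T=7 G=4 C=7 → Tm = 2·11 + 4·11 = 66°C.
Reverse: A=6 T=8 G=5 C=4 → Tm = 2·14 + 4·9 = 64°C.
|ΔTm| = |66 − 64| = 2°C, ≤ 4°C.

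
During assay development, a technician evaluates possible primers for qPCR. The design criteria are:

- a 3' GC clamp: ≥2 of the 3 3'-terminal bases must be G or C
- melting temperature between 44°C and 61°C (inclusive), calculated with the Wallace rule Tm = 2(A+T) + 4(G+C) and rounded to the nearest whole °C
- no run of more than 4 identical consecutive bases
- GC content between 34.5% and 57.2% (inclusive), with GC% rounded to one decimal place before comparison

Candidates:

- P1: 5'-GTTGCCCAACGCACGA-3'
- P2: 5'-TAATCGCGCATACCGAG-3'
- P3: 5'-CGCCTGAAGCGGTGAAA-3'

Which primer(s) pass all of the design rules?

P2 only.

P1 (16 nt, A=4 T=2 G=4 C=6): 3' end CGA has 2 G/C ✓; Tm = 2·6 + 4·10 = 52°C ✓; longest run = 3 ✓; GC 10/16 = 62.5%, outside 34.5–57.2% ✗ — fails.
P2 (17 nt, A=5 T=3 G=4 C=5): 3' end GAG has 2 G/C ✓; Tm = 2·8 + 4·9 = 52°C ✓; longest run = 2 ✓; GC 9/17 = 52.9% ✓ — passes.
P3 (17 nt, A=5 T=2 G=6 C=4): 3' end AAA has 0 G/C, need ≥2 ✗; Tm = 2·7 + 4·10 = 54°C ✓; longest run = 3 ✓; GC 10/17 = 58.8%, outside 34.5–57.2% ✗ — fails.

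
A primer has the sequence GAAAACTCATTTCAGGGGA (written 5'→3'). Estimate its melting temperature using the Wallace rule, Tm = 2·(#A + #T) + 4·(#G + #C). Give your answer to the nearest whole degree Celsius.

Base counts: A=7, T=4, G=5, C=3 (length 19).
Tm = 2·(7+4) + 4·(5+3) = 2·11 + 4·8 = 22 + 32 = 54°C.

54°C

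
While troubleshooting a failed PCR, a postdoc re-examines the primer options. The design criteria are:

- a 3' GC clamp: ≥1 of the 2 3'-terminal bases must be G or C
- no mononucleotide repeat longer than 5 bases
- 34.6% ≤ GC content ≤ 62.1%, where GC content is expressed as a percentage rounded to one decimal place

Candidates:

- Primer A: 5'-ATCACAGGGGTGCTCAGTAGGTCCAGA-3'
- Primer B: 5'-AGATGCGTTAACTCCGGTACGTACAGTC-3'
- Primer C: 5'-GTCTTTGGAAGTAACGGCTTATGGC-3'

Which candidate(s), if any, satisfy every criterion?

Primer A (27 nt, A=7 T=5 G=9 C=6): 3' end GA has 1 G/C ✓; longest run = 4 ✓; GC 15/27 = 55.6% ✓ — passes.
Primer B (28 nt, A=7 T=7 G=7 C=7): 3' end TC has 1 G/C ✓; longest run = 2 ✓; GC 14/28 = 50.0% ✓ — passes.
Primer C (25 nt, A=5 T=8 G=8 C=4): 3' end GC has 2 G/C ✓; longest run = 3 ✓; GC 12/25 = 48.0% ✓ — passes.

Primer A, Primer B and Primer C.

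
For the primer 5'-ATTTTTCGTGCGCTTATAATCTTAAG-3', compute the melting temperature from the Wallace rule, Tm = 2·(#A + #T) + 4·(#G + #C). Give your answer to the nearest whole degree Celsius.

68°C

Base counts: A=6, T=12, G=4, C=4 (length 26).
Tm = 2·(6+12) + 4·(4+4) = 2·18 + 4·8 = 36 + 32 = 68°C.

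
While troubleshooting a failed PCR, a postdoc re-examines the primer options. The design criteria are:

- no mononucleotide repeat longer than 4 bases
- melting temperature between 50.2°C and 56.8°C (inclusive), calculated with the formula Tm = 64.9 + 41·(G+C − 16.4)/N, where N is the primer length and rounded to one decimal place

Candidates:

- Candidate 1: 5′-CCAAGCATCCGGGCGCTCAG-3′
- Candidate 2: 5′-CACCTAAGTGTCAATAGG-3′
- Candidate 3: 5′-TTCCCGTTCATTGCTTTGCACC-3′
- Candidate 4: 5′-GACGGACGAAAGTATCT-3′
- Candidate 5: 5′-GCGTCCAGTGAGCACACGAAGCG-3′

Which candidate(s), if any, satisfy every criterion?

Candidate 1 (20 nt, A=4 T=2 G=6 C=8): longest run = 3 ✓; Tm = 64.9 + 41·(14 − 16.4)/20 = 60.0°C, outside 50.2–56.8°C ✗ — fails.
Candidate 2 (18 nt, A=6 T=4 G=4 C=4): longest run = 2 ✓; Tm = 64.9 + 41·(8 − 16.4)/18 = 45.8°C, outside 50.2–56.8°C ✗ — fails.
Candidate 3 (22 nt, A=2 T=9 G=3 C=8): longest run = 3 ✓; Tm = 64.9 + 41·(11 − 16.4)/22 = 54.8°C ✓ — passes.
Candidate 4 (17 nt, A=6 T=3 G=5 C=3): longest run = 3 ✓; Tm = 64.9 + 41·(8 − 16.4)/17 = 44.6°C, outside 50.2–56.8°C ✗ — fails.
Candidate 5 (23 nt, A=6 T=2 G=8 C=7): longest run = 2 ✓; Tm = 64.9 + 41·(15 − 16.4)/23 = 62.4°C, outside 50.2–56.8°C ✗ — fails.

Candidate 3 only.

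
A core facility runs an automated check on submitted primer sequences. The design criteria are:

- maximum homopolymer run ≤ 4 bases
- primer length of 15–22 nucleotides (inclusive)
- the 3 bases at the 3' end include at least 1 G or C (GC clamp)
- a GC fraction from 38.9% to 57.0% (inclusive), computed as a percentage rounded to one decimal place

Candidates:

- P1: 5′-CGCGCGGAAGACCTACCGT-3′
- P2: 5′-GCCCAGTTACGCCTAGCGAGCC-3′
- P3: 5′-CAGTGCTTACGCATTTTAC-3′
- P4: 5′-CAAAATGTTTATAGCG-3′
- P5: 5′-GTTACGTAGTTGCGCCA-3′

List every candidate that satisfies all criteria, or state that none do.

P3 and P5.

P1 (19 nt, A=4 T=2 G=6 C=7): longest run = 2 ✓; length 19 ✓; 3' end CGT has 2 G/C ✓; GC 13/19 = 68.4%, outside 38.9–57.0% ✗ — fails.
P2 (22 nt, A=4 T=3 G=6 C=9): longest run = 3 ✓; length 22 ✓; 3' end GCC has 3 G/C ✓; GC 15/22 = 68.2%, outside 38.9–57.0% ✗ — fails.
P3 (19 nt, A=4 T=7 G=3 C=5): longest run = 4 ✓; length 19 ✓; 3' end TAC has 1 G/C ✓; GC 8/19 = 42.1% ✓ — passes.
P4 (16 nt, A=6 T=5 G=3 C=2): longest run = 4 ✓; length 16 ✓; 3' end GCG has 3 G/C ✓; GC 5/16 = 31.3%, outside 38.9–57.0% ✗ — fails.
P5 (17 nt, A=3 T=5 G=5 C=4): longest run = 2 ✓; length 17 ✓; 3' end CCA has 2 G/C ✓; GC 9/17 = 52.9% ✓ — passes.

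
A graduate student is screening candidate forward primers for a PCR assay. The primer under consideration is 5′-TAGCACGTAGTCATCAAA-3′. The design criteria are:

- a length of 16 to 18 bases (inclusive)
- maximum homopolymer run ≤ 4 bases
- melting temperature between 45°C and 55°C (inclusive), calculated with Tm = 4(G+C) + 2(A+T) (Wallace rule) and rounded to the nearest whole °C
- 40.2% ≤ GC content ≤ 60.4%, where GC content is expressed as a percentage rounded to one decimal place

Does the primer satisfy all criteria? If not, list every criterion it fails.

Fails: GC content.

Base counts: A=7, T=4, G=3, C=4 (length 18).
length: length 18 ✓
homopolymer run: longest run = 3 ✓
Tm: Tm = 2·11 + 4·7 = 50°C ✓
GC content: GC 7/18 = 38.9%, outside 40.2–60.4% ✗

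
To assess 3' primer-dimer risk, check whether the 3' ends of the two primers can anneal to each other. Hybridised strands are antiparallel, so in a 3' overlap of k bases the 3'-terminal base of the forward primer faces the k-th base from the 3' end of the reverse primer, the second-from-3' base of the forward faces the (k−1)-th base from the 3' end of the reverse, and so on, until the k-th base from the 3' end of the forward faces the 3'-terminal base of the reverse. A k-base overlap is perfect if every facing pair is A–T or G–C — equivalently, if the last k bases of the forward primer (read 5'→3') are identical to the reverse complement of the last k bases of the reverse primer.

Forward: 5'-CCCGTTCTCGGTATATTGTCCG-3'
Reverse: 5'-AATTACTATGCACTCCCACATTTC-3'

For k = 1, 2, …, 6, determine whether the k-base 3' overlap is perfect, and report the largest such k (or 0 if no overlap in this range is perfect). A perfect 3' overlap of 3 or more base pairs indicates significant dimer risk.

Longest perfect overlap: 1 complementary base pair; below the dimer-risk threshold (threshold 3).

Last 6 bases (5'→3') — forward …TGTCCG, reverse …CATTTC.
Reverse complement of the reverse primer's last 6 bases: GAAATG; its first k bases are the reverse complement of the reverse primer's last k bases, so a perfect k-base overlap needs the forward primer's last k bases to equal them.
Comparing (forward last k vs required): k=1: G vs G ✓; k=2: CG vs GA ✗; k=3: CCG vs GAA ✗; k=4: TCCG vs GAAA ✗; k=5: GTCCG vs GAAAT ✗; k=6: TGTCCG vs GAAATG ✗.
Only k = 1 is perfect, so the longest perfect 3' overlap is 1.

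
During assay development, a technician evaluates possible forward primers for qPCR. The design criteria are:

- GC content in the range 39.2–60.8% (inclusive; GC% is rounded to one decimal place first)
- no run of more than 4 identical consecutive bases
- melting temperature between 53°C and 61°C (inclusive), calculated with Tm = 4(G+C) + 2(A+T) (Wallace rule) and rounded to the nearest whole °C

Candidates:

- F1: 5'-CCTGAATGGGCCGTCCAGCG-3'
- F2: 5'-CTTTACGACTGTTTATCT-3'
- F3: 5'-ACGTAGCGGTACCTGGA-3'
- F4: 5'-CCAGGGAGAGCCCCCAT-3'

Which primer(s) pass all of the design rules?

F1 (20 nt, A=3 T=3 G=7 C=7): GC 14/20 = 70.0%, outside 39.2–60.8% ✗; longest run = 3 ✓; Tm = 2·6 + 4·14 = 68°C, outside 53–61°C ✗ — fails.
F2 (18 nt, A=3 T=9 G=2 C=4): GC 6/18 = 33.3%, outside 39.2–60.8% ✗; longest run = 3 ✓; Tm = 2·12 + 4·6 = 48°C, outside 53–61°C ✗ — fails.
F3 (17 nt, A=4 T=3 G=6 C=4): GC 10/17 = 58.8% ✓; longest run = 2 ✓; Tm = 2·7 + 4·10 = 54°C ✓ — passes.
F4 (17 nt, A=4 T=1 G=5 C=7): GC 12/17 = 70.6%, outside 39.2–60.8% ✗; longest run = 5, exceeds 4 ✗; Tm = 2·5 + 4·12 = 58°C ✓ — fails.

F3 only.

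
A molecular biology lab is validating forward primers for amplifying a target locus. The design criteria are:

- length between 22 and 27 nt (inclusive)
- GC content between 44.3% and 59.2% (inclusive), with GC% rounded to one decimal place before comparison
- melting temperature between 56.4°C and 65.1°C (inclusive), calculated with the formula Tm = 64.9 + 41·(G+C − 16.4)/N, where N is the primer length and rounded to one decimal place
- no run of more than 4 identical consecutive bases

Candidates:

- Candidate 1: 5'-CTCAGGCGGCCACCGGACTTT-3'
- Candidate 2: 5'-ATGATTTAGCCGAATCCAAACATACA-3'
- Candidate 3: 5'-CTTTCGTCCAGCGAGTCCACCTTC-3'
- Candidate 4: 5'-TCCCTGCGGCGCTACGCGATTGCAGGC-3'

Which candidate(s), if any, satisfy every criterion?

Candidate 3 only.

Candidate 1 (21 nt, A=3 T=4 G=6 C=8): length 21, outside 22–27 ✗; GC 14/21 = 66.7%, outside 44.3–59.2% ✗; Tm = 64.9 + 41·(14 − 16.4)/21 = 60.2°C ✓; longest run = 3 ✓ — fails.
Candidate 2 (26 nt, A=11 T=6 G=3 C=6): length 26 ✓; GC 9/26 = 34.6%, outside 44.3–59.2% ✗; Tm = 64.9 + 41·(9 − 16.4)/26 = 53.2°C, outside 56.4–65.1°C ✗; longest run = 3 ✓ — fails.
Candidate 3 (24 nt, A=3 T=7 G=4 C=10): length 24 ✓; GC 14/24 = 58.3% ✓; Tm = 64.9 + 41·(14 − 16.4)/24 = 60.8°C ✓; longest run = 3 ✓ — passes.
Candidate 4 (27 nt, A=3 T=5 G=9 C=10): length 27 ✓; GC 19/27 = 70.4%, outside 44.3–59.2% ✗; Tm = 64.9 + 41·(19 − 16.4)/27 = 68.8°C, outside 56.4–65.1°C ✗; longest run = 3 ✓ — fails.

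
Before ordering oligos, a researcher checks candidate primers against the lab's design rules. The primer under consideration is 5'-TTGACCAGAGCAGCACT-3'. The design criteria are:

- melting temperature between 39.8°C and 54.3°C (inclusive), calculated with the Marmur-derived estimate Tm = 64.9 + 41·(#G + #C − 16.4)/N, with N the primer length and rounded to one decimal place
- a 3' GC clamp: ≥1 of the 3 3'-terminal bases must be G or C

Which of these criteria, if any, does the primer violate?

Meets all criteria.

Base counts: A=5, T=3, G=4, C=5 (length 17).
Tm: Tm = 64.9 + 41·(9 − 16.4)/17 = 47.1°C ✓
GC clamp: 3' end ACT has 1 G/C ✓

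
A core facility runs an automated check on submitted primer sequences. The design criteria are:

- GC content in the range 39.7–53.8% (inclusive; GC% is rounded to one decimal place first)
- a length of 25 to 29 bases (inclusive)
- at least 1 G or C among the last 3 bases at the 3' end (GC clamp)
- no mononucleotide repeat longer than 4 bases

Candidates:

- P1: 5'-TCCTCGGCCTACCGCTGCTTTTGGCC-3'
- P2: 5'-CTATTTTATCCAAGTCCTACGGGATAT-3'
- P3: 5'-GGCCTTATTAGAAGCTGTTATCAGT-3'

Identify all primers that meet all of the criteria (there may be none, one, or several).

P3 only.

P1 (26 nt, A=1 T=8 G=6 C=11): GC 17/26 = 65.4%, outside 39.7–53.8% ✗; length 26 ✓; 3' end GCC has 3 G/C ✓; longest run = 4 ✓ — fails.
P2 (27 nt, A=7 T=10 G=4 C=6): GC 10/27 = 37.0%, outside 39.7–53.8% ✗; length 27 ✓; 3' end TAT has 0 G/C, need ≥1 ✗; longest run = 4 ✓ — fails.
P3 (25 nt, A=6 T=9 G=6 C=4): GC 10/25 = 40.0% ✓; length 25 ✓; 3' end AGT has 1 G/C ✓; longest run = 2 ✓ — passes.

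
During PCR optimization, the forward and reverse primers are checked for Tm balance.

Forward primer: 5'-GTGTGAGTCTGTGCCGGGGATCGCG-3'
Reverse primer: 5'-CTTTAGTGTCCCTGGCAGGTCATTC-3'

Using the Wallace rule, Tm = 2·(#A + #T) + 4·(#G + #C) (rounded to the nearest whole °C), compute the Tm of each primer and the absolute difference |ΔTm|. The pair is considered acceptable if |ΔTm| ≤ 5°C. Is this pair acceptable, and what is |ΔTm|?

Forward: A=2 T=6 G=12 C=5 → Tm = 2·8 + 4·17 = 84°C.
Reverse: A=3 T=9 G=6 C=7 → Tm = 2·12 + 4·13 = 76°C.
|ΔTm| = |84 − 76| = 8°C, > 5°C.

|ΔTm| = 8°C; the pair is not acceptable.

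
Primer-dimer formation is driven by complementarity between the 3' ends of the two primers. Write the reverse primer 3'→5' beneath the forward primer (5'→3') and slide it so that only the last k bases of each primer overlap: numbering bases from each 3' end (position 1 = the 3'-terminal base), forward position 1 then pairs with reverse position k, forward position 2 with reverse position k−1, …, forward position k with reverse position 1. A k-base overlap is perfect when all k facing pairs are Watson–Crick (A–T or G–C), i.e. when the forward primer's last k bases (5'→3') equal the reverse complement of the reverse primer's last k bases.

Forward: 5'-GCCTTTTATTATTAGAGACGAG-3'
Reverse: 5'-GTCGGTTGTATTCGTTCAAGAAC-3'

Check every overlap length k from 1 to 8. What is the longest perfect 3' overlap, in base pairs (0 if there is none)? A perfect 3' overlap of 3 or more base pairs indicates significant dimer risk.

Longest perfect overlap: 1 complementary base pair; below the dimer-risk threshold (threshold 3).

Last 8 bases (5'→3') — forward …GAGACGAG, reverse …TCAAGAAC.
Reverse complement of the reverse primer's last 8 bases: GTTCTTGA; its first k bases are the reverse complement of the reverse primer's last k bases, so a perfect k-base overlap needs the forward primer's last k bases to equal them.
Comparing (forward last k vs required): k=1: G vs G ✓; k=2: AG vs GT ✗; k=3: GAG vs GTT ✗; k=4: CGAG vs GTTC ✗; k=5: ACGAG vs GTTCT ✗; k=6: GACGAG vs GTTCTT ✗; k=7: AGACGAG vs GTTCTTG ✗; k=8: GAGACGAG vs GTTCTTGA ✗.
Only k = 1 is perfect, so the longest perfect 3' overlap is 1.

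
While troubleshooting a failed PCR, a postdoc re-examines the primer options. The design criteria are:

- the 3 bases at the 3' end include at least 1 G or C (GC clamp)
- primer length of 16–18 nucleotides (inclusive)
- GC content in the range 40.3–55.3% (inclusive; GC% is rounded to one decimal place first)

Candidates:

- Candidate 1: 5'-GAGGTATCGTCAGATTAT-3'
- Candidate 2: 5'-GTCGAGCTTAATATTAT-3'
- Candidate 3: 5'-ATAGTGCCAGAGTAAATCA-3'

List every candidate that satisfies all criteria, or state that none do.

Candidate 1 (18 nt, A=5 T=6 G=5 C=2): 3' end TAT has 0 G/C, need ≥1 ✗; length 18 ✓; GC 7/18 = 38.9%, outside 40.3–55.3% ✗ — fails.
Candidate 2 (17 nt, A=5 T=7 G=3 C=2): 3' end TAT has 0 G/C, need ≥1 ✗; length 17 ✓; GC 5/17 = 29.4%, outside 40.3–55.3% ✗ — fails.
Candidate 3 (19 nt, A=8 T=4 G=4 C=3): 3' end TCA has 1 G/C ✓; length 19, outside 16–18 ✗; GC 7/19 = 36.8%, outside 40.3–55.3% ✗ — fails.

None of the candidates satisfy all criteria.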